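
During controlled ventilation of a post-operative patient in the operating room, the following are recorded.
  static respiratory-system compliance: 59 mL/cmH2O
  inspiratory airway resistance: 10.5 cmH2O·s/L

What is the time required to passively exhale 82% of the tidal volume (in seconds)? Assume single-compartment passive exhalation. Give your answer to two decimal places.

1.06

τ = R × C = 10.5 × 59 mL/cmH2O = 10.5 × 0.059 L/cmH2O = 0.6195 s.
Exhaled fraction f = 1 − e^(−t/τ) → t = −τ·ln(1 − f) = −0.6195·ln(0.18) = 1.062 s.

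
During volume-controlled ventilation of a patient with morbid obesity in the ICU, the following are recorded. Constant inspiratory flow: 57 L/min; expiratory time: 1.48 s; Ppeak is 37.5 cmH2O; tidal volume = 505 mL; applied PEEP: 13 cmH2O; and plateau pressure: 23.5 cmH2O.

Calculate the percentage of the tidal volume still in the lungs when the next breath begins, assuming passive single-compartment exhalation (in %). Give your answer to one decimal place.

Flow: 57 L/min ÷ 60 = 0.95 L/s.
R = (PIP − Pplat)/V̇ = (37.5 − 23.5) / 0.95 = 14.0/0.95 = 14.737 cmH2O·s/L.
C = Vt/(Pplat − PEEP) = 505.0 / (23.5 − 13) = 505.0/10.5 = 48.095 mL/cmH2O.
τ = R × C = 14.737 × 0.0481 L/cmH2O = 0.7088 s.
Fraction remaining at end-expiration = e^(−Te/τ) = e^(−1.48/0.7088) = 0.1239 → 12.39%.

12.4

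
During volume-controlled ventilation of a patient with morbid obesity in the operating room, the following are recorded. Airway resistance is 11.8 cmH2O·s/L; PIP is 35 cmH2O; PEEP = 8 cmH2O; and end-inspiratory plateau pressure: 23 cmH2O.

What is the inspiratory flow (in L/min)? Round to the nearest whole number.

61

flow = (PIP − Pplat) / Raw = (35 − 23) / 11.8 = 1.017 L/s × 60 = 61.02 L/min.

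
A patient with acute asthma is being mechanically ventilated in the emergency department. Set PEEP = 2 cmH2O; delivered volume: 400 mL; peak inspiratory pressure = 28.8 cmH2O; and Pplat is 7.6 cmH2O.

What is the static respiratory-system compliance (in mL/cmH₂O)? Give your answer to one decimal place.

71.4

Cstat = Vt / (Pplat − PEEP) = 400 / (7.6 − 2) = 400 / 5.6 = 71.429 mL/cmH2O.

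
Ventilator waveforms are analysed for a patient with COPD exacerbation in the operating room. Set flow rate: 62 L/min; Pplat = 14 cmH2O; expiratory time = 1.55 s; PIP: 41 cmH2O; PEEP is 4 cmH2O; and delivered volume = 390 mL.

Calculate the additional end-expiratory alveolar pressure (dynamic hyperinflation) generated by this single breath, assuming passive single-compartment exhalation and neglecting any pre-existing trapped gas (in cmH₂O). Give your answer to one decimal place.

Flow: 62 L/min ÷ 60 = 1.0333 L/s.
R = (PIP − Pplat)/V̇ = (41 − 14) / 1.0333 = 27.0/1.0333 = 26.13 cmH2O·s/L.
C = Vt/(Pplat − PEEP) = 390.0 / (14 − 4) = 390.0/10.0 = 39.0 mL/cmH2O.
τ = R × C = 26.13 × 0.039 L/cmH2O = 1.019 s.
Fraction remaining = e^(−Te/τ) = e^(−1.55/1.019) = 0.2185; trapped volume = 390.0 × 0.2185 = 85.215 mL.
Additional alveolar pressure from trapping ≈ V_trapped / C = 85.215 / 39.0 = 2.185 cmH2O.

2.2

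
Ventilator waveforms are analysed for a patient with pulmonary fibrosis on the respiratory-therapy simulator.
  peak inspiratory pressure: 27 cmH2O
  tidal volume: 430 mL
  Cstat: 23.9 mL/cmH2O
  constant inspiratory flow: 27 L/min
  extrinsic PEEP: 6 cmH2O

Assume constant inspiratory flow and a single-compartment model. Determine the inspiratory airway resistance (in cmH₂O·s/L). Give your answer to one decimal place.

Flow: 27 L/min ÷ 60 = 0.45 L/s.
Equation of motion (constant flow): PIP = Vt/C + R·V̇ + PEEP.
R·V̇ = PIP − Vt/C − PEEP = 27 − 430/23.9 − 6 = 27 − 17.992 − 6 = 3.008 cmH2O.
R = 3.008 / 0.45 = 6.684 cmH2O·s/L.

6.7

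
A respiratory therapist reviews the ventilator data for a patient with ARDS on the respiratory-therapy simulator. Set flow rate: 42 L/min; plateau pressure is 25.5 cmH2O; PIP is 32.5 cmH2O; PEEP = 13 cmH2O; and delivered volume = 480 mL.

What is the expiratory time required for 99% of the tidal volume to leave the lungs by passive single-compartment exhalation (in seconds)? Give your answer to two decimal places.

Flow: 42 L/min ÷ 60 = 0.7 L/s.
R = (PIP − Pplat)/V̇ = (32.5 − 25.5) / 0.7 = 7.0/0.7 = 10.0 cmH2O·s/L.
C = Vt/(Pplat − PEEP) = 480.0 / (25.5 − 13) = 480.0/12.5 = 38.4 mL/cmH2O.
τ = R × C = 10.0 × 0.0384 L/cmH2O = 0.384 s.
t = −τ·ln(1 − 0.99) = −0.384·ln(0.01) = 1.768 s.

1.77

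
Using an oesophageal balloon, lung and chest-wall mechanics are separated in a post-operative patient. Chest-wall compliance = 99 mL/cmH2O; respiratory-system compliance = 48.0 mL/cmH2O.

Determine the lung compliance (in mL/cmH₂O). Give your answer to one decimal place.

1/CL = 1/Crs − 1/Ccw.
1/CL = 1/48.0 − 1/99 = 0.01073.
CL = 93.197 mL/cmH2O.

93.2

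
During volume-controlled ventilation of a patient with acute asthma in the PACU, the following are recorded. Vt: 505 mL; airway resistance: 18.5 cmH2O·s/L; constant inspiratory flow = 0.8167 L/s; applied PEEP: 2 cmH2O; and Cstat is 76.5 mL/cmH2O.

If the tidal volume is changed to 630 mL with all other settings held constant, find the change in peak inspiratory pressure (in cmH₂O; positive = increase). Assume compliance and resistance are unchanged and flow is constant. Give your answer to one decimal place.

PIP = Vt/C + R·V̇ + PEEP (constant-flow equation of motion).
Only the elastic term changes: ΔPIP = ΔVt / C = (630 − 505) / 76.5 = 1.634 cmH2O.

1.6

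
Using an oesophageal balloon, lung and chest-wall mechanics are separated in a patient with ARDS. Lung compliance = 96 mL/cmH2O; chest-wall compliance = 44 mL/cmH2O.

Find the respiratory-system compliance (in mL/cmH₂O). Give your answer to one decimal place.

Lung and chest wall are elastances in series: 1/Crs = 1/CL + 1/Ccw.
1/Crs = 1/96 + 1/44 = 0.03314.
Crs = 30.175 mL/cmH2O.

30.2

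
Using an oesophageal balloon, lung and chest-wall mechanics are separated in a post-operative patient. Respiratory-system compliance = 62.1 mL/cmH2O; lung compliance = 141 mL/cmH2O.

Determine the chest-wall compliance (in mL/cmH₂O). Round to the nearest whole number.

1/Ccw = 1/Crs − 1/CL.
1/Ccw = 1/62.1 − 1/141 = 0.009011.
Ccw = 110.98 mL/cmH2O.

111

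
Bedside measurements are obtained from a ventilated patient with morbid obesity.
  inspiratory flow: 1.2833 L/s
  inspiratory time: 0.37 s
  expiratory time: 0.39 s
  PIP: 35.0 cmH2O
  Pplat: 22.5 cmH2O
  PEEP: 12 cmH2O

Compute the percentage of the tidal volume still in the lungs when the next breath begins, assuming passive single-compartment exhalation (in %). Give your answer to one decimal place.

41.3

Vt = flow × Ti = 1.2833 L/s × 0.37 s × 1000 mL/L = 474.82 mL.
R = (PIP − Pplat)/V̇ = (35.0 − 22.5) / 1.2833 = 12.5/1.2833 = 9.741 cmH2O·s/L.
C = Vt/(Pplat − PEEP) = 474.82 / (22.5 − 12) = 474.82/10.5 = 45.221 mL/cmH2O.
τ = R × C = 9.741 × 0.04522 L/cmH2O = 0.4405 s.
Fraction remaining at end-expiration = e^(−Te/τ) = e^(−0.39/0.4405) = 0.4126 → 41.26%.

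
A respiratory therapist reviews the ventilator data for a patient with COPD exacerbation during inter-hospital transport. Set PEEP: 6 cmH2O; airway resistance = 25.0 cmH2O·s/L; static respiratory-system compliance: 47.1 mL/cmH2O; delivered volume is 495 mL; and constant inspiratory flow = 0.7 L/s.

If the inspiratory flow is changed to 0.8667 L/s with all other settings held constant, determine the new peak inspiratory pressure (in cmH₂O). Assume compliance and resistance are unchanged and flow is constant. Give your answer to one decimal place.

38.2

PIP = Vt/C + R·V̇ + PEEP (constant-flow equation of motion).
Only the resistive term changes: ΔPIP = R × ΔV̇ = 25.0 × (0.8667 − 0.7) = 25.0 × 0.1667 = 4.168 cmH2O.
Original PIP = 495/47.1 + 25.0×0.7 + 6 = 34.01 cmH2O; new PIP = 34.01 + (4.168) = 38.178 cmH2O.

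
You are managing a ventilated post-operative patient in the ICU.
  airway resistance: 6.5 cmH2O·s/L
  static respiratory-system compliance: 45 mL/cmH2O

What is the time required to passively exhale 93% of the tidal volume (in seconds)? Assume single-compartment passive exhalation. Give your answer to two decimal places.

τ = R × C = 6.5 × 45 mL/cmH2O = 6.5 × 0.045 L/cmH2O = 0.2925 s.
Exhaled fraction f = 1 − e^(−t/τ) → t = −τ·ln(1 − f) = −0.2925·ln(0.07) = 0.7778 s.

0.78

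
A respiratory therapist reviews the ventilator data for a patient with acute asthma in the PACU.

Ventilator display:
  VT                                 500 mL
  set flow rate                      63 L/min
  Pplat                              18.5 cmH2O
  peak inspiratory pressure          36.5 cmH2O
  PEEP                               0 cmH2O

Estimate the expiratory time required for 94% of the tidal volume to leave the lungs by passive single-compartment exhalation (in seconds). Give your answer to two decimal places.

Flow: 63 L/min ÷ 60 = 1.05 L/s.
R = (PIP − Pplat)/V̇ = (36.5 − 18.5) / 1.05 = 18.0/1.05 = 17.143 cmH2O·s/L.
C = Vt/(Pplat − PEEP) = 500.0 / (18.5 − 0) = 500.0/18.5 = 27.027 mL/cmH2O.
τ = R × C = 17.143 × 0.02703 L/cmH2O = 0.4634 s.
t = −τ·ln(1 − 0.94) = −0.4634·ln(0.06) = 1.304 s.

1.30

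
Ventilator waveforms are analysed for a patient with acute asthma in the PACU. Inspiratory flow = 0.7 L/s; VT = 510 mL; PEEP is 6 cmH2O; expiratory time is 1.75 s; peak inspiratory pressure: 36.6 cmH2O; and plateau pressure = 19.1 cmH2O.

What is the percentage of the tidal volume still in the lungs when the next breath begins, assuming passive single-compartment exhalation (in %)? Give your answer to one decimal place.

16.6

R = (PIP − Pplat)/V̇ = (36.6 − 19.1) / 0.7 = 17.5/0.7 = 25.0 cmH2O·s/L.
C = Vt/(Pplat − PEEP) = 510.0 / (19.1 − 6) = 510.0/13.1 = 38.931 mL/cmH2O.
τ = R × C = 25.0 × 0.03893 L/cmH2O = 0.9733 s.
Fraction remaining at end-expiration = e^(−Te/τ) = e^(−1.75/0.9733) = 0.1656 → 16.56%.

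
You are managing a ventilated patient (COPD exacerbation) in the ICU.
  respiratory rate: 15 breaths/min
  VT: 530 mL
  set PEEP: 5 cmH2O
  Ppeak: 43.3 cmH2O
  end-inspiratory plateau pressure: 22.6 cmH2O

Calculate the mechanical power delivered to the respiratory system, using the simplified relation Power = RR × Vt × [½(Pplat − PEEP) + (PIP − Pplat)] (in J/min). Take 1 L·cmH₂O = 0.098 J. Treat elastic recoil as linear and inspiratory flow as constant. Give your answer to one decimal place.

Per-breath work = Vt × [½(Pplat−PEEP) + (PIP−Pplat)] = 0.530 × [0.5×17.6 + 20.7] = 0.530 × 29.5 = 15.635 L·cmH2O.
Power = 15 × 15.635 = 234.53 L·cmH2O/min.
× 0.098 J/(L·cmH2O) → 22.984 J/min.

23.0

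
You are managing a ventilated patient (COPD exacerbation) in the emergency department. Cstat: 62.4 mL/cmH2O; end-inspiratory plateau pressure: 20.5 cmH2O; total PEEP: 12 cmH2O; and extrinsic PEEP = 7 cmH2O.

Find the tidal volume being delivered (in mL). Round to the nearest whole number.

530

End-expiratory occlusion gives total PEEP = 12 cmH2O (intrinsic PEEP = 12 − 7 = 5). Use total PEEP for the elastic gradient.
Vt = Cstat × (Pplat − PEEPtotal) = 62.4 × (20.5 − 12) = 62.4 × 8.5 = 530.4 mL.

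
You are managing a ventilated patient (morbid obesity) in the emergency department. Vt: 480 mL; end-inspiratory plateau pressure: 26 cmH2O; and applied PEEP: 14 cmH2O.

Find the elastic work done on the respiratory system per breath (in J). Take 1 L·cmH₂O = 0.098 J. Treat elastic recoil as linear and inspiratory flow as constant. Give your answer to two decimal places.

0.28

Elastic work ≈ ½ × (Pplat − PEEP) × Vt = 0.5 × (26 − 14) × 0.480 L = 0.5 × 12.0 × 0.480 = 2.88 L·cmH2O.
× 0.098 J/(L·cmH2O) → 0.2822 J.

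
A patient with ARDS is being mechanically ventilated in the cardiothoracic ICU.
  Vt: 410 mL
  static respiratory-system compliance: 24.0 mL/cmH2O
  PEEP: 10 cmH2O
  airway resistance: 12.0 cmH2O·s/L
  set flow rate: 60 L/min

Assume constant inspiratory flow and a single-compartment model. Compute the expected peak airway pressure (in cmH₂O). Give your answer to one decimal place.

Flow: 60 L/min ÷ 60 = 1 L/s.
Equation of motion (constant flow): PIP = Vt/C + R·V̇ + PEEP.
PIP = 410/24.0 + 12.0×1 + 10 = 17.083 + 12.0 + 10 = 39.083 cmH2O.

39.1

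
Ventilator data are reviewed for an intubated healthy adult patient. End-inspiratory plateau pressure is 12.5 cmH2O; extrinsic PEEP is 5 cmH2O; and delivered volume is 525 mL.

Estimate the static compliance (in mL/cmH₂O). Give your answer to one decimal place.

Cstat = Vt / (Pplat − PEEP) = 525 / (12.5 − 5) = 525 / 7.5 = 70.0 mL/cmH2O.

70.0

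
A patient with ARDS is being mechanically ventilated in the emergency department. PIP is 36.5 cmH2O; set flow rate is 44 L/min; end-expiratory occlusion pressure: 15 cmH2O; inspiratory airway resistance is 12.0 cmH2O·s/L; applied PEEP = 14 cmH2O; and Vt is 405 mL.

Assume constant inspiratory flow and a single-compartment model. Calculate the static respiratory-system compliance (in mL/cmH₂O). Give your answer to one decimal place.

31.9

Flow: 44 L/min ÷ 60 = 0.7333 L/s.
Total PEEP = 15 cmH2O (set 14 + intrinsic 1); this is the baseline alveolar pressure.
Equation of motion (constant flow): PIP = Vt/C + R·V̇ + PEEP.
Vt/C = PIP − R·V̇ − PEEP = 36.5 − 12.0×0.7333 − 15 = 36.5 − 8.8 − 15 = 12.7 cmH2O.
C = Vt / 12.7 = 405 / 12.7 = 31.89 mL/cmH2O.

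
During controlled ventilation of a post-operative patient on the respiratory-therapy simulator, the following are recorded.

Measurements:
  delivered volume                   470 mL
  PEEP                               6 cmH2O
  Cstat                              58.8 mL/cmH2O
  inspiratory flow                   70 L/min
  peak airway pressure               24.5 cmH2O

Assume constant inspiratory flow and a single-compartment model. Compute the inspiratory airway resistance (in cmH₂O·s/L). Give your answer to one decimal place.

9.0

Flow: 70 L/min ÷ 60 = 1.1667 L/s.
Equation of motion (constant flow): PIP = Vt/C + R·V̇ + PEEP.
R·V̇ = PIP − Vt/C − PEEP = 24.5 − 470/58.8 − 6 = 24.5 − 7.993 − 6 = 10.507 cmH2O.
R = 10.507 / 1.1667 = 9.006 cmH2O·s/L.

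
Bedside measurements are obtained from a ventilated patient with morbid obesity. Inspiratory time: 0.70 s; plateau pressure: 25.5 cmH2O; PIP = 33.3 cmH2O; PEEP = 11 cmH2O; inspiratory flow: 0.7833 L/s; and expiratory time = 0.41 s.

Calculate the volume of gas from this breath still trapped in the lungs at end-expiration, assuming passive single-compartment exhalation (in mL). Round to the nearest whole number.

185

Vt = flow × Ti = 0.7833 L/s × 0.70 s × 1000 mL/L = 548.31 mL.
R = (PIP − Pplat)/V̇ = (33.3 − 25.5) / 0.7833 = 7.8/0.7833 = 9.958 cmH2O·s/L.
C = Vt/(Pplat − PEEP) = 548.31 / (25.5 − 11) = 548.31/14.5 = 37.814 mL/cmH2O.
τ = R × C = 9.958 × 0.03781 L/cmH2O = 0.3765 s.
Fraction remaining = e^(−Te/τ) = e^(−0.41/0.3765) = 0.3366.
Trapped volume = 548.31 × 0.3366 = 184.56 mL.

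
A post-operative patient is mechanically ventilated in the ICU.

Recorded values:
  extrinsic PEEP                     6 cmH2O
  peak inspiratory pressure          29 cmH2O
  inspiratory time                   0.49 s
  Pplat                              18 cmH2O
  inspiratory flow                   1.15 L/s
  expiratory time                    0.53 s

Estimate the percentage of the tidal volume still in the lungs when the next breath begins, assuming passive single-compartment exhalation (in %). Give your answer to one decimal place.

30.7

Vt = flow × Ti = 1.15 L/s × 0.49 s × 1000 mL/L = 563.5 mL.
R = (PIP − Pplat)/V̇ = (29 − 18) / 1.15 = 11.0/1.15 = 9.565 cmH2O·s/L.
C = Vt/(Pplat − PEEP) = 563.5 / (18 − 6) = 563.5/12.0 = 46.958 mL/cmH2O.
τ = R × C = 9.565 × 0.04696 L/cmH2O = 0.4492 s.
Fraction remaining at end-expiration = e^(−Te/τ) = e^(−0.53/0.4492) = 0.3073 → 30.73%.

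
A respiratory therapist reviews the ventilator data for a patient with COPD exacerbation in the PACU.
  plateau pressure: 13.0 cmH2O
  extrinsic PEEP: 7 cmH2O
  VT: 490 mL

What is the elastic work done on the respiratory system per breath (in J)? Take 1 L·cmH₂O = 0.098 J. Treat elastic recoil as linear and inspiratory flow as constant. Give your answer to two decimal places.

0.14

Elastic work ≈ ½ × (Pplat − PEEP) × Vt = 0.5 × (13.0 − 7) × 0.490 L = 0.5 × 6.0 × 0.490 = 1.47 L·cmH2O.
× 0.098 J/(L·cmH2O) → 0.1441 J.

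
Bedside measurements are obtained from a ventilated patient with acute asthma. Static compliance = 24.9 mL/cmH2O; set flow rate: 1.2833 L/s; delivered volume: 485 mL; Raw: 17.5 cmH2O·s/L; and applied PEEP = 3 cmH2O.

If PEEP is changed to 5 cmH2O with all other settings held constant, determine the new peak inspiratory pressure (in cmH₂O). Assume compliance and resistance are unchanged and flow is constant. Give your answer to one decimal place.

46.9

PIP = Vt/C + R·V̇ + PEEP (constant-flow equation of motion).
Only the baseline term changes: ΔPIP = ΔPEEP = 5 − 3 = 2.0 cmH2O.
Original PIP = 485/24.9 + 17.5×1.2833 + 3 = 44.936 cmH2O; new PIP = 44.936 + (2.0) = 46.936 cmH2O.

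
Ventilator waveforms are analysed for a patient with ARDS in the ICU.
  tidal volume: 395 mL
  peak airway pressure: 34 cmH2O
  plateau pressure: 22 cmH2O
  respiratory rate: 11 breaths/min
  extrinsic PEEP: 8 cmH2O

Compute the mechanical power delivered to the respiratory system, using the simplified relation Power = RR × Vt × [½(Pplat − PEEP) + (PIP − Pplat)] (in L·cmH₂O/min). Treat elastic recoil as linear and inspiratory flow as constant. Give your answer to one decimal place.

Per-breath work = Vt × [½(Pplat−PEEP) + (PIP−Pplat)] = 0.395 × [0.5×14.0 + 12.0] = 0.395 × 19.0 = 7.505 L·cmH2O.
Power = 11 × 7.505 = 82.555 L·cmH2O/min.

82.6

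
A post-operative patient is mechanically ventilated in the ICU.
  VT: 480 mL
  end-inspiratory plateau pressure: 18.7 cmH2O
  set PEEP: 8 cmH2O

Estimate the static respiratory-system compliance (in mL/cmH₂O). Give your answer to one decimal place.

Cstat = Vt / (Pplat − PEEP) = 480 / (18.7 − 8) = 480 / 10.7 = 44.86 mL/cmH2O.

44.9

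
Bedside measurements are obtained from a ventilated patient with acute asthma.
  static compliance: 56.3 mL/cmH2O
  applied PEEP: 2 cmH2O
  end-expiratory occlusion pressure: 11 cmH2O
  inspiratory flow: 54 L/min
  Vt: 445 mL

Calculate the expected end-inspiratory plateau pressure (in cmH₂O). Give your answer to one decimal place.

End-expiratory occlusion gives total PEEP = 11 cmH2O (intrinsic PEEP = 11 − 2 = 9). Use total PEEP for the elastic gradient.
Pplat = PEEPtotal + Vt / Cstat = 11 + 445 / 56.3 = 11 + 7.904 = 18.904 cmH2O.

18.9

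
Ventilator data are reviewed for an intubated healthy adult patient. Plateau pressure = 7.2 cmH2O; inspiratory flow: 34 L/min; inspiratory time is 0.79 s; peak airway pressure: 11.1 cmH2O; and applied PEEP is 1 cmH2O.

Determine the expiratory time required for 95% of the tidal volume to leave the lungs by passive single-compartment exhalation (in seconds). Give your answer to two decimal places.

Flow: 34 L/min ÷ 60 = 0.5667 L/s.
Vt = flow × Ti = 0.5667 L/s × 0.79 s × 1000 mL/L = 447.69 mL.
R = (PIP − Pplat)/V̇ = (11.1 − 7.2) / 0.5667 = 3.9/0.5667 = 6.882 cmH2O·s/L.
C = Vt/(Pplat − PEEP) = 447.69 / (7.2 − 1) = 447.69/6.2 = 72.208 mL/cmH2O.
τ = R × C = 6.882 × 0.07221 L/cmH2O = 0.4969 s.
t = −τ·ln(1 − 0.95) = −0.4969·ln(0.05) = 1.489 s.

1.49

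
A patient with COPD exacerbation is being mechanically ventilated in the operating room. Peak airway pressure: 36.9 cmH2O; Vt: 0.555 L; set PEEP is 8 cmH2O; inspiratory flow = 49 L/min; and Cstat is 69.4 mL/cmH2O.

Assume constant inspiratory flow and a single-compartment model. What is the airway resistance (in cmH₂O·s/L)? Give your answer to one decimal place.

Flow: 49 L/min ÷ 60 = 0.8167 L/s.
Equation of motion (constant flow): PIP = Vt/C + R·V̇ + PEEP.
R·V̇ = PIP − Vt/C − PEEP = 36.9 − 555/69.4 − 8 = 36.9 − 7.997 − 8 = 20.903 cmH2O.
R = 20.903 / 0.8167 = 25.594 cmH2O·s/L.

25.6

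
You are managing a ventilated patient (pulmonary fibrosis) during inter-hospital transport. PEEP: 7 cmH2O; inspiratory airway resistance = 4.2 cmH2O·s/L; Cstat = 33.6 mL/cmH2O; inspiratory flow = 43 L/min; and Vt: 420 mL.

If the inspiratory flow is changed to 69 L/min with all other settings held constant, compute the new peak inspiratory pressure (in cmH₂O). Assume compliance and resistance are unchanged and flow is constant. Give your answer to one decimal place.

Flow: 43 L/min ÷ 60 = 0.7167 L/s.
New flow: 69 L/min ÷ 60 = 1.15 L/s.
PIP = Vt/C + R·V̇ + PEEP (constant-flow equation of motion).
Only the resistive term changes: ΔPIP = R × ΔV̇ = 4.2 × (1.15 − 0.7167) = 4.2 × 0.4333 = 1.82 cmH2O.
Original PIP = 420/33.6 + 4.2×0.7167 + 7 = 22.51 cmH2O; new PIP = 22.51 + (1.82) = 24.33 cmH2O.

24.3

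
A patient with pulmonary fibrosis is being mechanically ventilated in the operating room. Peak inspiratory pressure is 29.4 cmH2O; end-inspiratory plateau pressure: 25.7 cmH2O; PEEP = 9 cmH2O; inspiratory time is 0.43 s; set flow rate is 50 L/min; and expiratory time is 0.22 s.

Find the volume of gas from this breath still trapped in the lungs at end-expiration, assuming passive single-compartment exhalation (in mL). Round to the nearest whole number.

36

Flow: 50 L/min ÷ 60 = 0.8333 L/s.
Vt = flow × Ti = 0.8333 L/s × 0.43 s × 1000 mL/L = 358.32 mL.
R = (PIP − Pplat)/V̇ = (29.4 − 25.7) / 0.8333 = 3.7/0.8333 = 4.44 cmH2O·s/L.
C = Vt/(Pplat − PEEP) = 358.32 / (25.7 − 9) = 358.32/16.7 = 21.456 mL/cmH2O.
τ = R × C = 4.44 × 0.02146 L/cmH2O = 0.09528 s.
Fraction remaining = e^(−Te/τ) = e^(−0.22/0.09528) = 0.09936.
Trapped volume = 358.32 × 0.09936 = 35.603 mL.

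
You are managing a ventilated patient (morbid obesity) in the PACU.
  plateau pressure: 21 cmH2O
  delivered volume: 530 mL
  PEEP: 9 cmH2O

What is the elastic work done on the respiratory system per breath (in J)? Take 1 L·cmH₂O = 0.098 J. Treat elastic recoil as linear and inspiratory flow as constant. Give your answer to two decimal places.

0.31

Elastic work ≈ ½ × (Pplat − PEEP) × Vt = 0.5 × (21 − 9) × 0.530 L = 0.5 × 12.0 × 0.530 = 3.18 L·cmH2O.
× 0.098 J/(L·cmH2O) → 0.3116 J.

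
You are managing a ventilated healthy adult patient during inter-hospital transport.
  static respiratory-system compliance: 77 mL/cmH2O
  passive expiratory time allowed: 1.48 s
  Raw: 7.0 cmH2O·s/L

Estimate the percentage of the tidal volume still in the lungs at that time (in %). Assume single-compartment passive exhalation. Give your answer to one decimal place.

6.4

τ = R × C = 7.0 × 77 mL/cmH2O = 7.0 × 0.077 L/cmH2O = 0.539 s.
Passive exhalation: V(t)/V₀ = e^(−t/τ) = e^(−1.48/0.539) = 0.0642.
Fraction remaining = 0.0642 → 6.42%.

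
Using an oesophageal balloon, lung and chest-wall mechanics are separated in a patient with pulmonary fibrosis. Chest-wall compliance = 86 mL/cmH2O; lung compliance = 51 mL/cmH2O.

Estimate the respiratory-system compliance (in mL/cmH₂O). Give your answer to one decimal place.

32.0

Lung and chest wall are elastances in series: 1/Crs = 1/CL + 1/Ccw.
1/Crs = 1/51 + 1/86 = 0.03124.
Crs = 32.01 mL/cmH2O.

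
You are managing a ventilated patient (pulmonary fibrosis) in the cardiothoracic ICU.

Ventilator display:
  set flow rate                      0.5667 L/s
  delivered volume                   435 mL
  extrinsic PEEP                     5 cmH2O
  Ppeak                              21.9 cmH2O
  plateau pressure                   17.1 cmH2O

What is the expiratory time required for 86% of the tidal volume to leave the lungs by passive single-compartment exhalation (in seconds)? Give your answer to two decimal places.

0.60

R = (PIP − Pplat)/V̇ = (21.9 − 17.1) / 0.5667 = 4.8/0.5667 = 8.47 cmH2O·s/L.
C = Vt/(Pplat − PEEP) = 435.0 / (17.1 − 5) = 435.0/12.1 = 35.95 mL/cmH2O.
τ = R × C = 8.47 × 0.03595 L/cmH2O = 0.3045 s.
t = −τ·ln(1 − 0.86) = −0.3045·ln(0.14) = 0.5987 s.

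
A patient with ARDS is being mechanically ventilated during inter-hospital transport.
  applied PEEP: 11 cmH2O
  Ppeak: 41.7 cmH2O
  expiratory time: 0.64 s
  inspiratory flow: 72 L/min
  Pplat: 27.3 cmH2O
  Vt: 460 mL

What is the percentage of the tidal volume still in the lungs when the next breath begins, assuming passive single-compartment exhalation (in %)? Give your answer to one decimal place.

Flow: 72 L/min ÷ 60 = 1.2 L/s.
R = (PIP − Pplat)/V̇ = (41.7 − 27.3) / 1.2 = 14.4/1.2 = 12.0 cmH2O·s/L.
C = Vt/(Pplat − PEEP) = 460.0 / (27.3 − 11) = 460.0/16.3 = 28.221 mL/cmH2O.
τ = R × C = 12.0 × 0.02822 L/cmH2O = 0.3386 s.
Fraction remaining at end-expiration = e^(−Te/τ) = e^(−0.64/0.3386) = 0.1511 → 15.11%.

15.1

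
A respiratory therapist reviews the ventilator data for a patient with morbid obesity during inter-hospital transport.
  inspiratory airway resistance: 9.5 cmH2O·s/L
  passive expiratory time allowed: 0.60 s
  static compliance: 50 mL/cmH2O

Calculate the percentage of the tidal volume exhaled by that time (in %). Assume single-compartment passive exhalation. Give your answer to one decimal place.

τ = R × C = 9.5 × 50 mL/cmH2O = 9.5 × 0.050 L/cmH2O = 0.475 s.
Passive exhalation: V(t)/V₀ = e^(−t/τ) = e^(−0.60/0.475) = 0.2828.
Fraction exhaled = 1 − 0.2828 = 0.7172 → 71.72%.

71.7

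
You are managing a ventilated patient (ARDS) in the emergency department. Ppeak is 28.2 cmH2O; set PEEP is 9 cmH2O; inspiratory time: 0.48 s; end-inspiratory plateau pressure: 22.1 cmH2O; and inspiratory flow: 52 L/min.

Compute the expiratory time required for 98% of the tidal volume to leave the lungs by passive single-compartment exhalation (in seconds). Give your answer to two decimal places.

0.87

Flow: 52 L/min ÷ 60 = 0.8667 L/s.
Vt = flow × Ti = 0.8667 L/s × 0.48 s × 1000 mL/L = 416.02 mL.
R = (PIP − Pplat)/V̇ = (28.2 − 22.1) / 0.8667 = 6.1/0.8667 = 7.038 cmH2O·s/L.
C = Vt/(Pplat − PEEP) = 416.02 / (22.1 − 9) = 416.02/13.1 = 31.757 mL/cmH2O.
τ = R × C = 7.038 × 0.03176 L/cmH2O = 0.2235 s.
t = −τ·ln(1 − 0.98) = −0.2235·ln(0.02) = 0.8743 s.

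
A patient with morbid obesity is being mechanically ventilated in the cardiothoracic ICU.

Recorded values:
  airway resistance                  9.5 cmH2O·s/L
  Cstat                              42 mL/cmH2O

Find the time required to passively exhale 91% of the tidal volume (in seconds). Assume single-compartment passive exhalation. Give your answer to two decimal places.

τ = R × C = 9.5 × 42 mL/cmH2O = 9.5 × 0.042 L/cmH2O = 0.399 s.
Exhaled fraction f = 1 − e^(−t/τ) → t = −τ·ln(1 − f) = −0.399·ln(0.09) = 0.9608 s.

0.96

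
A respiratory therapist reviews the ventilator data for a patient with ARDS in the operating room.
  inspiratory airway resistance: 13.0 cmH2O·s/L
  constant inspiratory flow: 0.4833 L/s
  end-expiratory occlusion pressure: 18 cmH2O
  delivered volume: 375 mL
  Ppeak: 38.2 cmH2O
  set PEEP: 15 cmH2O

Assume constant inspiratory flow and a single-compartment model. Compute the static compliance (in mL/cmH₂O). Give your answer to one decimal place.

26.9

Total PEEP = 18 cmH2O (set 15 + intrinsic 3); this is the baseline alveolar pressure.
Equation of motion (constant flow): PIP = Vt/C + R·V̇ + PEEP.
Vt/C = PIP − R·V̇ − PEEP = 38.2 − 13.0×0.4833 − 18 = 38.2 − 6.283 − 18 = 13.917 cmH2O.
C = Vt / 13.917 = 375 / 13.917 = 26.945 mL/cmH2O.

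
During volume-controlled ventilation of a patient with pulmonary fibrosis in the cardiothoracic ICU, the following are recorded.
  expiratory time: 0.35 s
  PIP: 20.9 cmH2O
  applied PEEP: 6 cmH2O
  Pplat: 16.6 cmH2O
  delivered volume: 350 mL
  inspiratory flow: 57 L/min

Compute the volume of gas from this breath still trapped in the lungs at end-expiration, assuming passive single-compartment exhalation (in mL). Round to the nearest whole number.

Flow: 57 L/min ÷ 60 = 0.95 L/s.
R = (PIP − Pplat)/V̇ = (20.9 − 16.6) / 0.95 = 4.3/0.95 = 4.526 cmH2O·s/L.
C = Vt/(Pplat − PEEP) = 350.0 / (16.6 − 6) = 350.0/10.6 = 33.019 mL/cmH2O.
τ = R × C = 4.526 × 0.03302 L/cmH2O = 0.1494 s.
Fraction remaining = e^(−Te/τ) = e^(−0.35/0.1494) = 0.09607.
Trapped volume = 350.0 × 0.09607 = 33.625 mL.

34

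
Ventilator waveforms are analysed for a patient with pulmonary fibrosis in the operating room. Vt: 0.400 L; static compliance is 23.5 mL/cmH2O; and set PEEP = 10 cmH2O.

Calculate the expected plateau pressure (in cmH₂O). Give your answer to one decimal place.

Pplat = PEEP + Vt / Cstat = 10 + 400 / 23.5 = 10 + 17.021 = 27.021 cmH2O.

27.0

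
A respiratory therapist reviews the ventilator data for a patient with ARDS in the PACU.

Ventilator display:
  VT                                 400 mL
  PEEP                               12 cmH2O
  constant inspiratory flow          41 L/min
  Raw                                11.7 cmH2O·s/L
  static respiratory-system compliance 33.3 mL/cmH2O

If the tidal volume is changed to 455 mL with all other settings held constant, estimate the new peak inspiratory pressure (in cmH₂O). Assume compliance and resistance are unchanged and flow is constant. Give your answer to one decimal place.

33.7

Flow: 41 L/min ÷ 60 = 0.6833 L/s.
PIP = Vt/C + R·V̇ + PEEP (constant-flow equation of motion).
Only the elastic term changes: ΔPIP = ΔVt / C = (455 − 400) / 33.3 = 1.652 cmH2O.
Original PIP = 400/33.3 + 11.7×0.6833 + 12 = 32.007 cmH2O; new PIP = 32.007 + (1.652) = 33.659 cmH2O.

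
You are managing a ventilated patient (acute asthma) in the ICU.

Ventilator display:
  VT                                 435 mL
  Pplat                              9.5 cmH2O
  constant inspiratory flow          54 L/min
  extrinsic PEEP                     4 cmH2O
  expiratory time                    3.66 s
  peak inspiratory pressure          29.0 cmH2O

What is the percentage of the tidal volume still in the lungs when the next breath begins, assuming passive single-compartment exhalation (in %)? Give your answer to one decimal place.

Flow: 54 L/min ÷ 60 = 0.9 L/s.
R = (PIP − Pplat)/V̇ = (29.0 − 9.5) / 0.9 = 19.5/0.9 = 21.667 cmH2O·s/L.
C = Vt/(Pplat − PEEP) = 435.0 / (9.5 − 4) = 435.0/5.5 = 79.091 mL/cmH2O.
τ = R × C = 21.667 × 0.07909 L/cmH2O = 1.714 s.
Fraction remaining at end-expiration = e^(−Te/τ) = e^(−3.66/1.714) = 0.1182 → 11.82%.

11.8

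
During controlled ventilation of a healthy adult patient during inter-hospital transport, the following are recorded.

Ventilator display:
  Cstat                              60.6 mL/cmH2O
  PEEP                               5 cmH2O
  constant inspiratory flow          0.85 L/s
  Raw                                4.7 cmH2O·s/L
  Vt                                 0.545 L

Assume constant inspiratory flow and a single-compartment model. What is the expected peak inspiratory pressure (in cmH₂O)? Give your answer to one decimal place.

18.0

Equation of motion (constant flow): PIP = Vt/C + R·V̇ + PEEP.
PIP = 545/60.6 + 4.7×0.85 + 5 = 8.993 + 3.995 + 5 = 17.988 cmH2O.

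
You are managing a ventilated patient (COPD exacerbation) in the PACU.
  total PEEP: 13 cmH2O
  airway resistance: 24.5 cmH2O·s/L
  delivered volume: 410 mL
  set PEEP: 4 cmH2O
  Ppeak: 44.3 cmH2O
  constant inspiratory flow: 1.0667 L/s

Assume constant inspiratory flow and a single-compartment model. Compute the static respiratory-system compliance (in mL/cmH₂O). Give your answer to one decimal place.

Total PEEP = 13 cmH2O (set 4 + intrinsic 9); this is the baseline alveolar pressure.
Equation of motion (constant flow): PIP = Vt/C + R·V̇ + PEEP.
Vt/C = PIP − R·V̇ − PEEP = 44.3 − 24.5×1.0667 − 13 = 44.3 − 26.134 − 13 = 5.166 cmH2O.
C = Vt / 5.166 = 410 / 5.166 = 79.365 mL/cmH2O.

79.4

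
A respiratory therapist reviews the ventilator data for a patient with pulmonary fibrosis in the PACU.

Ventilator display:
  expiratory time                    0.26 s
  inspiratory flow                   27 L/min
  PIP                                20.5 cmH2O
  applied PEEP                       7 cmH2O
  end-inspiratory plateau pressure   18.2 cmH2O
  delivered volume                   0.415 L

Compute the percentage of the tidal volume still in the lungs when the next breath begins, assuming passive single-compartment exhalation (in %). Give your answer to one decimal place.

Flow: 27 L/min ÷ 60 = 0.45 L/s.
R = (PIP − Pplat)/V̇ = (20.5 − 18.2) / 0.45 = 2.3/0.45 = 5.111 cmH2O·s/L.
C = Vt/(Pplat − PEEP) = 415.0 / (18.2 − 7) = 415.0/11.2 = 37.054 mL/cmH2O.
τ = R × C = 5.111 × 0.03705 L/cmH2O = 0.1894 s.
Fraction remaining at end-expiration = e^(−Te/τ) = e^(−0.26/0.1894) = 0.2534 → 25.34%.

25.3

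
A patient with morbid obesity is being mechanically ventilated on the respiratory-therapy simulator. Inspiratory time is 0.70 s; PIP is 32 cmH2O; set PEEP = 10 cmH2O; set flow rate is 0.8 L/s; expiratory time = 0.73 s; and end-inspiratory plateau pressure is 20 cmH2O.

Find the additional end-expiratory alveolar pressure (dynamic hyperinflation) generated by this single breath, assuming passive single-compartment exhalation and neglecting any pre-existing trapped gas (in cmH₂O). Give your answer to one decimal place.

4.2

Vt = flow × Ti = 0.8 L/s × 0.70 s × 1000 mL/L = 560.0 mL.
R = (PIP − Pplat)/V̇ = (32 − 20) / 0.8 = 12.0/0.8 = 15.0 cmH2O·s/L.
C = Vt/(Pplat − PEEP) = 560.0 / (20 − 10) = 560.0/10.0 = 56.0 mL/cmH2O.
τ = R × C = 15.0 × 0.056 L/cmH2O = 0.84 s.
Fraction remaining = e^(−Te/τ) = e^(−0.73/0.84) = 0.4194; trapped volume = 560.0 × 0.4194 = 234.86 mL.
Additional alveolar pressure from trapping ≈ V_trapped / C = 234.86 / 56.0 = 4.194 cmH2O.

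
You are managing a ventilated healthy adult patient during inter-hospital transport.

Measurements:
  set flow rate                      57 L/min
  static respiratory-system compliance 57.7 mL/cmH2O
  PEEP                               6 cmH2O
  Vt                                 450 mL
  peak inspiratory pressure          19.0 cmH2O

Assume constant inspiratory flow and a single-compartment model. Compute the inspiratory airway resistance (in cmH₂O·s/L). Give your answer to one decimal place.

5.5

Flow: 57 L/min ÷ 60 = 0.95 L/s.
Equation of motion (constant flow): PIP = Vt/C + R·V̇ + PEEP.
R·V̇ = PIP − Vt/C − PEEP = 19.0 − 450/57.7 − 6 = 19.0 − 7.799 − 6 = 5.201 cmH2O.
R = 5.201 / 0.95 = 5.475 cmH2O·s/L.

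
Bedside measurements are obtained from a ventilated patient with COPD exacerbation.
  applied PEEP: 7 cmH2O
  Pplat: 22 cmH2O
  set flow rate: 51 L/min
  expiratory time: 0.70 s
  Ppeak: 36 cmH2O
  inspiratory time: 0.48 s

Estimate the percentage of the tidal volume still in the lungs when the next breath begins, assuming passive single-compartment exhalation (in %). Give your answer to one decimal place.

21.0

Flow: 51 L/min ÷ 60 = 0.85 L/s.
Vt = flow × Ti = 0.85 L/s × 0.48 s × 1000 mL/L = 408.0 mL.
R = (PIP − Pplat)/V̇ = (36 − 22) / 0.85 = 14.0/0.85 = 16.471 cmH2O·s/L.
C = Vt/(Pplat − PEEP) = 408.0 / (22 − 7) = 408.0/15.0 = 27.2 mL/cmH2O.
τ = R × C = 16.471 × 0.0272 L/cmH2O = 0.448 s.
Fraction remaining at end-expiration = e^(−Te/τ) = e^(−0.70/0.448) = 0.2096 → 20.96%.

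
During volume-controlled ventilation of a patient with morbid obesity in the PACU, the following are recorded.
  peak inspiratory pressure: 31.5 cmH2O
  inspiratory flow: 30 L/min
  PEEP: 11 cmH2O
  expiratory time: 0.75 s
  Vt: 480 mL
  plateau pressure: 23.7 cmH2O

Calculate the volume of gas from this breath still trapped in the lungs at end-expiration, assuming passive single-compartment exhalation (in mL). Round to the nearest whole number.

Flow: 30 L/min ÷ 60 = 0.5 L/s.
R = (PIP − Pplat)/V̇ = (31.5 − 23.7) / 0.5 = 7.8/0.5 = 15.6 cmH2O·s/L.
C = Vt/(Pplat − PEEP) = 480.0 / (23.7 − 11) = 480.0/12.7 = 37.795 mL/cmH2O.
τ = R × C = 15.6 × 0.0378 L/cmH2O = 0.5897 s.
Fraction remaining = e^(−Te/τ) = e^(−0.75/0.5897) = 0.2803.
Trapped volume = 480.0 × 0.2803 = 134.54 mL.

135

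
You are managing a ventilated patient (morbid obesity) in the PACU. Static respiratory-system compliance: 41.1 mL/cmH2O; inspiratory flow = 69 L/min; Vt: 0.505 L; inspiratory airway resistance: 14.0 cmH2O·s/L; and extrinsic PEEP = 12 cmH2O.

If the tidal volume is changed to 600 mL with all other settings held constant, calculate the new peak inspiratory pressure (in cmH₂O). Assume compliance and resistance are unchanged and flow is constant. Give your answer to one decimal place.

42.7

Flow: 69 L/min ÷ 60 = 1.15 L/s.
PIP = Vt/C + R·V̇ + PEEP (constant-flow equation of motion).
Only the elastic term changes: ΔPIP = ΔVt / C = (600 − 505) / 41.1 = 2.311 cmH2O.
Original PIP = 505/41.1 + 14.0×1.15 + 12 = 40.387 cmH2O; new PIP = 40.387 + (2.311) = 42.698 cmH2O.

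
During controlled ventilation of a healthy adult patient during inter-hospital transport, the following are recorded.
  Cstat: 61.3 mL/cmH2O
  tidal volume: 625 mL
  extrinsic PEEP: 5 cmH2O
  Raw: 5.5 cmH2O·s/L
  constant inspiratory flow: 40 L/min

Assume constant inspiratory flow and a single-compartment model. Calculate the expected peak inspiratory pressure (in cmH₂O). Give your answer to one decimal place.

18.9

Flow: 40 L/min ÷ 60 = 0.6667 L/s.
Equation of motion (constant flow): PIP = Vt/C + R·V̇ + PEEP.
PIP = 625/61.3 + 5.5×0.6667 + 5 = 10.196 + 3.667 + 5 = 18.863 cmH2O.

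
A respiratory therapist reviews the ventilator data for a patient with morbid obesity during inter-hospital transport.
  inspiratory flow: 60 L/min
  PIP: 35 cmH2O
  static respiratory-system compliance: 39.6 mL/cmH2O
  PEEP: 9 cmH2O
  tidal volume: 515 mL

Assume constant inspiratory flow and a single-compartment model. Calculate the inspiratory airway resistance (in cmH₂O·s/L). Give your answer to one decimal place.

13.0

Flow: 60 L/min ÷ 60 = 1 L/s.
Equation of motion (constant flow): PIP = Vt/C + R·V̇ + PEEP.
R·V̇ = PIP − Vt/C − PEEP = 35 − 515/39.6 − 9 = 35 − 13.005 − 9 = 12.995 cmH2O.
R = 12.995 / 1 = 12.995 cmH2O·s/L.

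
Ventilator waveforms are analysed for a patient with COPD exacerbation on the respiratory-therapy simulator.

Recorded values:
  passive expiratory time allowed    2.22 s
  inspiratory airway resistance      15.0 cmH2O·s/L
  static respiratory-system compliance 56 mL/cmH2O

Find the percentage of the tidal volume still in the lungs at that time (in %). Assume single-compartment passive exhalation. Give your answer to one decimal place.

7.1

τ = R × C = 15.0 × 56 mL/cmH2O = 15.0 × 0.056 L/cmH2O = 0.84 s.
Passive exhalation: V(t)/V₀ = e^(−t/τ) = e^(−2.22/0.84) = 0.07116.
Fraction remaining = 0.07116 → 7.116%.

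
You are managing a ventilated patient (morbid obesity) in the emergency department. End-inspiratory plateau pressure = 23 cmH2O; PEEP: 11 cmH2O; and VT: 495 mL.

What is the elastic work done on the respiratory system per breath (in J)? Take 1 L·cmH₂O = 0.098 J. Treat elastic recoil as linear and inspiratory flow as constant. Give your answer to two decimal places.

Elastic work ≈ ½ × (Pplat − PEEP) × Vt = 0.5 × (23 − 11) × 0.495 L = 0.5 × 12.0 × 0.495 = 2.97 L·cmH2O.
× 0.098 J/(L·cmH2O) → 0.2911 J.

0.29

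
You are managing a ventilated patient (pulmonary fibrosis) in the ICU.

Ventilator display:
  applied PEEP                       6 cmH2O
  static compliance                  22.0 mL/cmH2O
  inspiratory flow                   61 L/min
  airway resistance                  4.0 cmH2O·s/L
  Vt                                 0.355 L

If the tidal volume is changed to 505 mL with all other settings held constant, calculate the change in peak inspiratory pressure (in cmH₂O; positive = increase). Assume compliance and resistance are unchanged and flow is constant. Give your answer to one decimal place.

6.8

PIP = Vt/C + R·V̇ + PEEP (constant-flow equation of motion).
Only the elastic term changes: ΔPIP = ΔVt / C = (505 − 355) / 22.0 = 6.818 cmH2O.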